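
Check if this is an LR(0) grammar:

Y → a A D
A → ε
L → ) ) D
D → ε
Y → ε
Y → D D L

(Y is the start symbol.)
A grammar is LR(0) if no state in the canonical LR(0) collection has:
  - both a shift item (dot before a terminal) and a complete item (shift-reduce conflict), or
  - two or more complete items (reduce-reduce conflict; the accept item [Y' → Y .] counts as a complete item here).

Augment with Y' → Y and build the canonical LR(0) collection (I0 = CLOSURE({[Y' → . Y]}), then GOTO on every symbol after a dot until no new states appear). It has 11 states:
  I0: { [D → .], [Y → . D D L], [Y → . a A D], [Y → .], [Y' → . Y] }  — shift, 2 reduces
  I1: { [D → .], [Y → D . D L] }  — reduce
  I2: { [Y' → Y .] }  — accept
  I3: { [A → .], [Y → a . A D] }  — reduce
  I4: { [D → .], [Y → a A . D] }  — reduce
  I5: { [Y → a A D .] }  — reduce
  I6: { [L → . ) ) D], [Y → D D . L] }  — shift
  I7: { [L → ) . ) D] }  — shift
  I8: { [Y → D D L .] }  — reduce
  I9: { [D → .], [L → ) ) . D] }  — reduce
  I10: { [L → ) ) D .] }  — reduce

Conflict in state I0:
  Shift-reduce conflict between [D → .] and [Y → . a A D]
So the grammar is NOT LR(0).

Answer: No. Shift-reduce conflict between [D → .] and [Y → . a A D]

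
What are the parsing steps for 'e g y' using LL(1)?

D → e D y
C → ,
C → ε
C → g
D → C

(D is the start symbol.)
LL(1) parsing maintains a stack (initially the start symbol over $) and the input. At each step: if the stack top is a terminal, match it against the current input token; if it is a non-terminal N, replace it with the RHS of M[N, lookahead] (the unique production whose predict set contains the lookahead).

Stack is shown with the top on the left.

Stack    Input    Action
------------------------
D $      e g y $  output D → e D y
e D y $  e g y $  match 'e'
D y $    g y $    output D → C
C y $    g y $    output C → g
g y $    g y $    match 'g'
y $      y $      match 'y'
$        $        accept

The string is accepted.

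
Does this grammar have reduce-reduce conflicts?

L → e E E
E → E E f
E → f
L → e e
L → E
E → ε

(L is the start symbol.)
Yes — I1: [E → .] vs [L → E .]; I7: [E → .] vs [L → e E E .]; I9: [E → E E f .] vs [E → f .]

A reduce-reduce conflict occurs when an LR(0) state has two complete items [A → α .] and [B → β .] — both call for a reduction, and with no lookahead the parser cannot choose between them.

Augment with L' → L and build the canonical LR(0) collection (I0 = CLOSURE({[L' → . L]}), then GOTO on every symbol after a dot until no new states appear). It has 10 states:
  I0: { [E → . E E f], [E → . f], [E → .], [L → . E], [L → . e E E], [L → . e e], [L' → . L] }  — shift, reduce
  I1: { [E → . E E f], [E → . f], [E → .], [E → E . E f], [L → E .] }  — shift, 2 reduces
  I2: { [L' → L .] }  — accept
  I3: { [E → . E E f], [E → . f], [E → .], [L → e . E E], [L → e . e] }  — shift, reduce
  I4: { [E → f .] }  — reduce
  I5: { [E → . E E f], [E → . f], [E → .], [E → E . E f], [L → e E . E] }  — shift, reduce
  I6: { [L → e e .] }  — reduce
  I7: { [E → . E E f], [E → . f], [E → .], [E → E . E f], [E → E E . f], [L → e E E .] }  — shift, 2 reduces
  I8: { [E → . E E f], [E → . f], [E → .], [E → E . E f], [E → E E . f] }  — shift, reduce
  I9: { [E → E E f .], [E → f .] }  — 2 reduces

I1 contains complete items [E → .], [L → E .] — reduce-reduce conflict.
I7 contains complete items [E → .], [L → e E E .] — reduce-reduce conflict.
I9 contains complete items [E → E E f .], [E → f .] — reduce-reduce conflict.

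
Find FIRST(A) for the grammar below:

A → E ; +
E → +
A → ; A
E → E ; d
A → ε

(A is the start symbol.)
{ '+', ';', ε }

To compute FIRST(A), examine every production with A on the left-hand side, reading each right-hand side left to right until a non-nullable symbol is reached.

FIRST sets of the other non-terminals involved (by the same procedure, iterated to a fixed point):
  FIRST(E) = { '+' }

From A → E ; +:
  - E is a non-terminal: add FIRST(E) \ {ε} = { '+' }
    E is not nullable, so stop
From A → ; A:
  - ';' is a terminal: add ';' and stop
From A → ε:
  - ε-production, so ε ∈ FIRST(A)

Collecting: FIRST(A) = { '+', ';', ε }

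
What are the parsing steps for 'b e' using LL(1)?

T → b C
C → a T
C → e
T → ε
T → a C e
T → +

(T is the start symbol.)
LL(1) parsing maintains a stack (initially the start symbol over $) and the input. At each step: if the stack top is a terminal, match it against the current input token; if it is a non-terminal N, replace it with the RHS of M[N, lookahead] (the unique production whose predict set contains the lookahead).

Stack is shown with the top on the left.

Stack  Input  Action
--------------------
T $    b e $  output T → b C
b C $  b e $  match 'b'
C $    e $    output C → e
e $    e $    match 'e'
$      $      accept

The string is accepted.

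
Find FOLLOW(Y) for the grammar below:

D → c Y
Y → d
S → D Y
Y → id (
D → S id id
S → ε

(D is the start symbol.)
{ $, 'd', 'id' }

To compute FOLLOW(Y), find every occurrence of Y on a right-hand side N → α Y β: add FIRST(β) \ {ε}, and if β is empty or nullable also add FOLLOW(N). Iterate to a fixed point.

In D → c Y: Y is at the end, add FOLLOW(D)
In S → D Y: Y is at the end, add FOLLOW(S)

The FOLLOW sets referred to above (computed the same way, to a fixed point):
  FOLLOW(D) = { $, 'd', 'id' }
  FOLLOW(S) = { 'id' }

Taking the union: FOLLOW(Y) = { $, 'd', 'id' }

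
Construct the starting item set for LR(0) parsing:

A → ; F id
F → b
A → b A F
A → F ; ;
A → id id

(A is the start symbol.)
First, augment the grammar with A' → A
I₀ = CLOSURE({ [A' → . A] }):
  [A' → . A] has the dot before A: add [A → . ; F id], [A → . b A F], [A → . F ; ;], [A → . id id]
  [A → . F ; ;] has the dot before F: add [F → . b]
No further items can be added.

I₀ = { [A → . ; F id], [A → . F ; ;], [A → . b A F], [A → . id id], [A' → . A], [F → . b] }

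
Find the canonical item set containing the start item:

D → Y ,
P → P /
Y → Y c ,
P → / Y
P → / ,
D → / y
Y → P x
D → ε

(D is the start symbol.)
First, augment the grammar with D' → D
I₀ = CLOSURE({ [D' → . D] }):
  [D' → . D] has the dot before D: add [D → . Y ,], [D → . / y], [D → .]
  [D → . Y ,] has the dot before Y: add [Y → . Y c ,], [Y → . P x]
  [Y → . P x] has the dot before P: add [P → . P /], [P → . / Y], [P → . / ,]
No further items can be added.

I₀ = { [D → . / y], [D → . Y ,], [D → .], [D' → . D], [P → . / ,], [P → . / Y], [P → . P /], [Y → . P x], [Y → . Y c ,] }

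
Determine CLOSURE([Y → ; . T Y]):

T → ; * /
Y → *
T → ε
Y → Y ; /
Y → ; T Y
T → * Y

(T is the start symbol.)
{ [T → . * Y], [T → . ; * /], [T → .], [Y → ; . T Y] }

To compute CLOSURE, for each item [A → α.Bβ] where B is a non-terminal, add [B → .γ] for all productions B → γ; repeat for the newly added items until nothing changes.

Start with: [Y → ; . T Y]
  [Y → ; . T Y] has the dot before T: add [T → . ; * /], [T → .], [T → . * Y]
No further items can be added.

CLOSURE = { [T → . * Y], [T → . ; * /], [T → .], [Y → ; . T Y] }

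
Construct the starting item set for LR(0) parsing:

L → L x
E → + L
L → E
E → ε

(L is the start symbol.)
First, augment the grammar with L' → L
I₀ = CLOSURE({ [L' → . L] }):
  [L' → . L] has the dot before L: add [L → . L x], [L → . E]
  [L → . E] has the dot before E: add [E → . + L], [E → .]
No further items can be added.

I₀ = { [E → . + L], [E → .], [L → . E], [L → . L x], [L' → . L] }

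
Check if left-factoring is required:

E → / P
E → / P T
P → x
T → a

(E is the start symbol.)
Left-factoring is needed when two productions for the same non-terminal
share a common prefix on the right-hand side.

Productions for E:
  E → / P
  E → / P T

Found common prefix '/ P' in productions for E

Answer: Yes, E has productions with common prefix '/ P'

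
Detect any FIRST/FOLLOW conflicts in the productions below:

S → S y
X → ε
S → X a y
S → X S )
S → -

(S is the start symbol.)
Nullable non-terminals: X.
X has a nullable alternative but only one production, so nothing to check.

S has no nullable alternative, so no FIRST/FOLLOW check is needed there.

No FIRST/FOLLOW conflicts found.

Answer: No FIRST/FOLLOW conflicts.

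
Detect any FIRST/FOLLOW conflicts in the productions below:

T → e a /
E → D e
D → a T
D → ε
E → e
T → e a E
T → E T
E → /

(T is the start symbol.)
No FIRST/FOLLOW conflicts.

Nullable non-terminals: D.

D: nullable alternative(s) D → ε; FOLLOW(D) = { 'e' }
  D → a T: FIRST \ {ε} = { 'a' } — disjoint from FOLLOW(D)
  D → ε: FIRST \ {ε} = { } — this is the only nullable alternative, skip

E, T have no nullable alternative, so no FIRST/FOLLOW check is needed there.

No FIRST/FOLLOW conflicts found.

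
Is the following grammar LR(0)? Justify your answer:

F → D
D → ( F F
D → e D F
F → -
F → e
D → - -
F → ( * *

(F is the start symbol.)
A grammar is LR(0) if no state in the canonical LR(0) collection has:
  - both a shift item (dot before a terminal) and a complete item (shift-reduce conflict), or
  - two or more complete items (reduce-reduce conflict; the accept item [F' → F .] counts as a complete item here).

Augment with F' → F and build the canonical LR(0) collection (I0 = CLOSURE({[F' → . F]}), then GOTO on every symbol after a dot until no new states appear). It has 16 states:
  I0: { [D → . ( F F], [D → . - -], [D → . e D F], [F → . ( * *], [F → . -], [F → . D], [F → . e], [F' → . F] }  — shift
  I1: { [D → ( . F F], [D → . ( F F], [D → . - -], [D → . e D F], [F → ( . * *], [F → . ( * *], [F → . -], [F → . D], [F → . e] }  — shift
  I2: { [D → - . -], [F → - .] }  — shift, reduce
  I3: { [F → D .] }  — reduce
  I4: { [F' → F .] }  — accept
  I5: { [D → . ( F F], [D → . - -], [D → . e D F], [D → e . D F], [F → e .] }  — shift, reduce
  I6: { [D → ( . F F], [D → . ( F F], [D → . - -], [D → . e D F], [F → . ( * *], [F → . -], [F → . D], [F → . e] }  — shift
  I7: { [D → - . -] }  — shift
  I8: { [D → . ( F F], [D → . - -], [D → . e D F], [D → e D . F], [F → . ( * *], [F → . -], [F → . D], [F → . e] }  — shift
  I9: { [D → . ( F F], [D → . - -], [D → . e D F], [D → e . D F] }  — shift
  I10: { [D → e D F .] }  — reduce
  I11: { [D → - - .] }  — reduce
  I12: { [D → ( F . F], [D → . ( F F], [D → . - -], [D → . e D F], [F → . ( * *], [F → . -], [F → . D], [F → . e] }  — shift
  I13: { [D → ( F F .] }  — reduce
  I14: { [F → ( * . *] }  — shift
  I15: { [F → ( * * .] }  — reduce

Conflict in state I2:
  Shift-reduce conflict between [F → - .] and [D → - . -]
So the grammar is NOT LR(0).

Answer: No. Shift-reduce conflict between [F → - .] and [D → - . -]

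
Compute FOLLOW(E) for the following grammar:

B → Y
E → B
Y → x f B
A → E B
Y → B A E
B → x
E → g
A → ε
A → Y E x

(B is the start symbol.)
In A → E B: E is followed by B, add FIRST(B) \ {ε} = { 'x' }
In Y → B A E: E is at the end, add FOLLOW(Y)
In A → Y E x: E is followed by x, add FIRST(x) \ {ε} = { 'x' }

The FOLLOW sets referred to above (computed the same way, to a fixed point):
  FOLLOW(Y) = { $, 'g', 'x' }

Taking the union: FOLLOW(E) = { $, 'g', 'x' }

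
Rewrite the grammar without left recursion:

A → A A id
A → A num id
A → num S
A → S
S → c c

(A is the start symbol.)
A → num S A'
A → S A'
A' → A id A'
A' → num id A'
A' → ε
S → c c

A is directly left-recursive. The standard transformation for
  A → A α₁ | ... | A α_m | β₁ | ... | β_n
is
  A  → β₁ A' | ... | β_n A'
  A' → α₁ A' | ... | α_m A' | ε

A → num S becomes A → num S A'
A → S becomes A → S A'
A → A A id becomes A' → A id A'
A → A num id becomes A' → num id A'
Add A' → ε

Productions for other non-terminals are unchanged:
  S → c c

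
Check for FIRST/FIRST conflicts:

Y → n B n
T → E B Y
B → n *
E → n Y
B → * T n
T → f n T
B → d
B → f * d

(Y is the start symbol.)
A FIRST/FIRST conflict occurs when two productions N → α and N → β for the same non-terminal have FIRST(α) ∩ FIRST(β) ≠ ∅ (with ε ∈ FIRST of a nullable right-hand side, so two nullable alternatives also conflict).

FIRST sets of the non-terminals at (or reachable through a nullable prefix from) the front of some alternative:
  FIRST(E) = { 'n' }

Productions for T:
  T → E B Y: FIRST = { 'n' }
  T → f n T: FIRST = { 'f' }
Productions for B:
  B → n *: FIRST = { 'n' }
  B → * T n: FIRST = { '*' }
  B → d: FIRST = { 'd' }
  B → f * d: FIRST = { 'f' }
Y, E have only one production, so no FIRST/FIRST conflict is possible there.

All alternatives of each non-terminal have pairwise disjoint FIRST sets.

Answer: No FIRST/FIRST conflicts.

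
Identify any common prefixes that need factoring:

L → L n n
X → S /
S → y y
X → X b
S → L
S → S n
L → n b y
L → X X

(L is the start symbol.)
Left-factoring is needed when two productions for the same non-terminal
share a common prefix on the right-hand side.

Productions for L:
  L → L n n
  L → n b y
  L → X X
Productions for X:
  X → S /
  X → X b
Productions for S:
  S → y y
  S → L
  S → S n

No common prefixes found.

Answer: No, left-factoring is not needed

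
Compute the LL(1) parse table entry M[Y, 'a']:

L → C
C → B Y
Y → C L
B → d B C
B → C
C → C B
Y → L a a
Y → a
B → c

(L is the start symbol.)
Y → a

To find M[Y, 'a'], we find productions for Y where 'a' is in the predict set (PREDICT(N → α) = (FIRST(α) \ {ε}) ∪ (FOLLOW(N) if α ⇒* ε)).

Relevant sets:
  FIRST(C) = { 'c', 'd' }
  FIRST(L) = { 'c', 'd' }

Y → C L: PREDICT = { 'c', 'd' }
Y → L a a: PREDICT = { 'c', 'd' }
Y → a: PREDICT = { 'a' }
  'a' is in predict set, so this production goes in M[Y, 'a']

M[Y, 'a'] = Y → a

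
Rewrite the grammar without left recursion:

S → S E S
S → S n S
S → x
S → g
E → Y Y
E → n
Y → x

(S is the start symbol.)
S → x S'
S → g S'
S' → E S S'
S' → n S S'
S' → ε
E → Y Y
E → n
Y → x

S is directly left-recursive. The standard transformation for
  A → A α₁ | ... | A α_m | β₁ | ... | β_n
is
  A  → β₁ A' | ... | β_n A'
  A' → α₁ A' | ... | α_m A' | ε

S → x becomes S → x S'
S → g becomes S → g S'
S → S E S becomes S' → E S S'
S → S n S becomes S' → n S S'
Add S' → ε

Productions for other non-terminals are unchanged:
  E → Y Y
  E → n
  Y → x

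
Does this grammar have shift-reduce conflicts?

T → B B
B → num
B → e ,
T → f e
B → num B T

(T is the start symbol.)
A shift-reduce conflict occurs when an LR(0) state has both:
  - a complete (reduce) item [A → α .] (dot at the end), and
  - a shift item [B → β . c γ] (dot before a terminal).

Augment with T' → T and build the canonical LR(0) collection (I0 = CLOSURE({[T' → . T]}), then GOTO on every symbol after a dot until no new states appear). It has 11 states:
  I0: { [B → . e ,], [B → . num B T], [B → . num], [T → . B B], [T → . f e], [T' → . T] }  — shift
  I1: { [B → . e ,], [B → . num B T], [B → . num], [T → B . B] }  — shift
  I2: { [T' → T .] }  — accept
  I3: { [B → e . ,] }  — shift
  I4: { [T → f . e] }  — shift
  I5: { [B → . e ,], [B → . num B T], [B → . num], [B → num . B T], [B → num .] }  — shift, reduce
  I6: { [B → . e ,], [B → . num B T], [B → . num], [B → num B . T], [T → . B B], [T → . f e] }  — shift
  I7: { [B → num B T .] }  — reduce
  I8: { [T → f e .] }  — reduce
  I9: { [B → e , .] }  — reduce
  I10: { [T → B B .] }  — reduce

I5 contains reduce item [B → num .] and shift items [B → . e ,], [B → . num], [B → . num B T] — shift-reduce conflict.

Answer: Yes — I5: [B → num .] vs [B → . e ,]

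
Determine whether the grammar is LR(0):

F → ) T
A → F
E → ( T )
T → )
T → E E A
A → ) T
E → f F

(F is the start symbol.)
Augment with F' → F and build the canonical LR(0) collection (I0 = CLOSURE({[F' → . F]}), then GOTO on every symbol after a dot until no new states appear). It has 16 states:
  I0: { [F → . ) T], [F' → . F] }  — shift
  I1: { [E → . ( T )], [E → . f F], [F → ) . T], [T → . )], [T → . E E A] }  — shift
  I2: { [F' → F .] }  — accept
  I3: { [E → ( . T )], [E → . ( T )], [E → . f F], [T → . )], [T → . E E A] }  — shift
  I4: { [T → ) .] }  — reduce
  I5: { [E → . ( T )], [E → . f F], [T → E . E A] }  — shift
  I6: { [F → ) T .] }  — reduce
  I7: { [E → f . F], [F → . ) T] }  — shift
  I8: { [E → f F .] }  — reduce
  I9: { [A → . ) T], [A → . F], [F → . ) T], [T → E E . A] }  — shift
  I10: { [A → ) . T], [E → . ( T )], [E → . f F], [F → ) . T], [T → . )], [T → . E E A] }  — shift
  I11: { [T → E E A .] }  — reduce
  I12: { [A → F .] }  — reduce
  I13: { [A → ) T .], [F → ) T .] }  — 2 reduces
  I14: { [E → ( T . )] }  — shift
  I15: { [E → ( T ) .] }  — reduce

Conflict in state I13:
  Reduce-reduce conflict: [A → ) T .] and [F → ) T .]
So the grammar is NOT LR(0).

Answer: No. Reduce-reduce conflict: [A → ) T .] and [F → ) T .]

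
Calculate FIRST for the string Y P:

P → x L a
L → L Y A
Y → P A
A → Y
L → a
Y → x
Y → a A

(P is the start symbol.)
FIRST sets of the non-terminals involved (from the grammar, by fixed-point iteration):
  FIRST(Y) = { 'a', 'x' }

To compute FIRST(Y P), process the symbols left to right:
Symbol Y is a non-terminal. Add FIRST(Y) \ {ε} = { 'a', 'x' }
Y is not nullable (ε ∉ FIRST(Y)), so stop here.
FIRST(Y P) = { 'a', 'x' }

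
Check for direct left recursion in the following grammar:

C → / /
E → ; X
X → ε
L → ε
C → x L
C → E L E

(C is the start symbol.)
C → / /: starts with '/'
E → ; X: starts with ';'
X → ε: starts with ε
L → ε: starts with ε
C → x L: starts with x
C → E L E: starts with E

No direct left recursion found.

Answer: No direct left recursion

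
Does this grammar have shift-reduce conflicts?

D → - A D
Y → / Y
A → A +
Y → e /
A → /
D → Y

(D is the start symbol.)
No shift-reduce conflicts

Augment with D' → D and build the canonical LR(0) collection (I0 = CLOSURE({[D' → . D]}), then GOTO on every symbol after a dot until no new states appear). It has 12 states:
  I0: { [D → . - A D], [D → . Y], [D' → . D], [Y → . / Y], [Y → . e /] }  — shift
  I1: { [A → . /], [A → . A +], [D → - . A D] }  — shift
  I2: { [Y → . / Y], [Y → . e /], [Y → / . Y] }  — shift
  I3: { [D' → D .] }  — accept
  I4: { [D → Y .] }  — reduce
  I5: { [Y → e . /] }  — shift
  I6: { [Y → e / .] }  — reduce
  I7: { [Y → / Y .] }  — reduce
  I8: { [A → / .] }  — reduce
  I9: { [A → A . +], [D → - A . D], [D → . - A D], [D → . Y], [Y → . / Y], [Y → . e /] }  — shift
  I10: { [A → A + .] }  — reduce
  I11: { [D → - A D .] }  — reduce

No state contains both a complete item and a shift item.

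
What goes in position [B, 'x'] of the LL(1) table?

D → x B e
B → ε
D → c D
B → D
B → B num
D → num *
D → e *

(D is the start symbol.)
To find M[B, 'x'], we find productions for B where 'x' is in the predict set (PREDICT(N → α) = (FIRST(α) \ {ε}) ∪ (FOLLOW(N) if α ⇒* ε)).

Relevant sets:
  FIRST(D) = { 'c', 'e', 'num', 'x' }
  FIRST(B) = { 'c', 'e', 'num', 'x', ε }
  FOLLOW(B) = { 'e', 'num' }

B → ε: PREDICT = { 'e', 'num' }
B → D: PREDICT = { 'c', 'e', 'num', 'x' }
  'x' is in predict set, so this production goes in M[B, 'x']
B → B num: PREDICT = { 'c', 'e', 'num', 'x' }
  'x' is in predict set, so this production goes in M[B, 'x']

M[B, 'x'] = B → D, B → B num  (a multiply-defined cell — the grammar is not LL(1))

Answer: B → D, B → B num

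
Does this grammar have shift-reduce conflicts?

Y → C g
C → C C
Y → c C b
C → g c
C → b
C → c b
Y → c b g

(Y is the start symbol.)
A shift-reduce conflict occurs when an LR(0) state has both:
  - a complete (reduce) item [A → α .] (dot at the end), and
  - a shift item [B → β . c γ] (dot before a terminal).

Augment with Y' → Y and build the canonical LR(0) collection (I0 = CLOSURE({[Y' → . Y]}), then GOTO on every symbol after a dot until no new states appear). It has 15 states:
  I0: { [C → . C C], [C → . b], [C → . c b], [C → . g c], [Y → . C g], [Y → . c C b], [Y → . c b g], [Y' → . Y] }  — shift
  I1: { [C → . C C], [C → . b], [C → . c b], [C → . g c], [C → C . C], [Y → C . g] }  — shift
  I2: { [Y' → Y .] }  — accept
  I3: { [C → b .] }  — reduce
  I4: { [C → . C C], [C → . b], [C → . c b], [C → . g c], [C → c . b], [Y → c . C b], [Y → c . b g] }  — shift
  I5: { [C → g . c] }  — shift
  I6: { [C → g c .] }  — reduce
  I7: { [C → . C C], [C → . b], [C → . c b], [C → . g c], [C → C . C], [Y → c C . b] }  — shift
  I8: { [C → b .], [C → c b .], [Y → c b . g] }  — shift, 2 reduces
  I9: { [C → c . b] }  — shift
  I10: { [C → c b .] }  — reduce
  I11: { [Y → c b g .] }  — reduce
  I12: { [C → . C C], [C → . b], [C → . c b], [C → . g c], [C → C . C], [C → C C .] }  — shift, reduce
  I13: { [C → b .], [Y → c C b .] }  — 2 reduces
  I14: { [C → g . c], [Y → C g .] }  — shift, reduce

I8 contains reduce items [C → b .], [C → c b .] and shift item [Y → c b . g] — shift-reduce conflict.
I12 contains reduce item [C → C C .] and shift items [C → . b], [C → . c b], [C → . g c] — shift-reduce conflict.
I14 contains reduce item [Y → C g .] and shift item [C → g . c] — shift-reduce conflict.

Answer: Yes — I8: [C → b .] vs [Y → c b . g]; I12: [C → C C .] vs [C → . b]; I14: [Y → C g .] vs [C → g . c]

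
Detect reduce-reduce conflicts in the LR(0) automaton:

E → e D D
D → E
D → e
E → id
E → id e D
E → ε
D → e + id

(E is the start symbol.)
A reduce-reduce conflict occurs when an LR(0) state has two complete items [A → α .] and [B → β .] — both call for a reduction, and with no lookahead the parser cannot choose between them.

Augment with E' → E and build the canonical LR(0) collection (I0 = CLOSURE({[E' → . E]}), then GOTO on every symbol after a dot until no new states appear). It has 12 states:
  I0: { [E → . e D D], [E → . id e D], [E → . id], [E → .], [E' → . E] }  — shift, reduce
  I1: { [E' → E .] }  — accept
  I2: { [D → . E], [D → . e + id], [D → . e], [E → . e D D], [E → . id e D], [E → . id], [E → .], [E → e . D D] }  — shift, reduce
  I3: { [E → id . e D], [E → id .] }  — shift, reduce
  I4: { [D → . E], [D → . e + id], [D → . e], [E → . e D D], [E → . id e D], [E → . id], [E → .], [E → id e . D] }  — shift, reduce
  I5: { [E → id e D .] }  — reduce
  I6: { [D → E .] }  — reduce
  I7: { [D → . E], [D → . e + id], [D → . e], [D → e . + id], [D → e .], [E → . e D D], [E → . id e D], [E → . id], [E → .], [E → e . D D] }  — shift, 2 reduces
  I8: { [D → e + . id] }  — shift
  I9: { [D → . E], [D → . e + id], [D → . e], [E → . e D D], [E → . id e D], [E → . id], [E → .], [E → e D . D] }  — shift, reduce
  I10: { [E → e D D .] }  — reduce
  I11: { [D → e + id .] }  — reduce

I7 contains complete items [D → e .], [E → .] — reduce-reduce conflict.

Answer: Yes — I7: [D → e .] vs [E → .]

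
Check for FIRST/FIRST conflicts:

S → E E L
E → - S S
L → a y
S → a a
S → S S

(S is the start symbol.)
Yes. S → E E L / S → S S on { '-' }; S → a a / S → S S on { 'a' }

A FIRST/FIRST conflict occurs when two productions N → α and N → β for the same non-terminal have FIRST(α) ∩ FIRST(β) ≠ ∅ (with ε ∈ FIRST of a nullable right-hand side, so two nullable alternatives also conflict).

FIRST sets of the non-terminals at (or reachable through a nullable prefix from) the front of some alternative:
  FIRST(E) = { '-' }
  FIRST(S) = { '-', 'a' }

Productions for S:
  S → E E L: FIRST = { '-' }
  S → a a: FIRST = { 'a' }
  S → S S: FIRST = { '-', 'a' }
E, L have only one production, so no FIRST/FIRST conflict is possible there.

Conflict for S: S → E E L and S → S S
  Overlap: { '-' }
Conflict for S: S → a a and S → S S
  Overlap: { 'a' }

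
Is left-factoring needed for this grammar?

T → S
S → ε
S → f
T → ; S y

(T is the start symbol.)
Left-factoring is needed when two productions for the same non-terminal
share a common prefix on the right-hand side.

Productions for T:
  T → S
  T → ; S y
Productions for S:
  S → ε
  S → f

No common prefixes found.

Answer: No, left-factoring is not needed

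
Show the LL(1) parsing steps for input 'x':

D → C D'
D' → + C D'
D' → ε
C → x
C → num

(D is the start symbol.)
Stack is shown with the top on the left.

Stack   Input  Action
---------------------
D $     x $    output D → C D'
C D' $  x $    output C → x
x D' $  x $    match 'x'
D' $    $      output D' → ε
$       $      accept

The string is accepted.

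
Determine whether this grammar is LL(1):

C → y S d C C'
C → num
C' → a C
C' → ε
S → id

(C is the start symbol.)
No. Predict set conflict for C': { 'a' }

Relevant sets:
  FOLLOW(C') = { $, 'a' }

For C:
  PREDICT(C → y S d C C') = { 'y' }
  PREDICT(C → num) = { 'num' }
For C':
  PREDICT(C' → a C) = { 'a' }
  PREDICT(C' → ε) = { $, 'a' }
S has a single production, so nothing to check there.

Conflict found: Predict set conflict for C': { 'a' }
The grammar is NOT LL(1).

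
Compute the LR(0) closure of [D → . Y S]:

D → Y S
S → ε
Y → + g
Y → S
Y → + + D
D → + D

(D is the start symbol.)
{ [D → . Y S], [S → .], [Y → . + + D], [Y → . + g], [Y → . S] }

Start with: [D → . Y S]
  [D → . Y S] has the dot before Y: add [Y → . + g], [Y → . S], [Y → . + + D]
  [Y → . S] has the dot before S: add [S → .]
No further items can be added.

CLOSURE = { [D → . Y S], [S → .], [Y → . + + D], [Y → . + g], [Y → . S] }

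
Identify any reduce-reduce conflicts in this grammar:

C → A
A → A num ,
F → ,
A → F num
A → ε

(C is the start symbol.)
No reduce-reduce conflicts

Augment with C' → C and build the canonical LR(0) collection (I0 = CLOSURE({[C' → . C]}), then GOTO on every symbol after a dot until no new states appear). It has 8 states:
  I0: { [A → . A num ,], [A → . F num], [A → .], [C → . A], [C' → . C], [F → . ,] }  — shift, reduce
  I1: { [F → , .] }  — reduce
  I2: { [A → A . num ,], [C → A .] }  — shift, reduce
  I3: { [C' → C .] }  — accept
  I4: { [A → F . num] }  — shift
  I5: { [A → F num .] }  — reduce
  I6: { [A → A num . ,] }  — shift
  I7: { [A → A num , .] }  — reduce

No state contains more than one complete item.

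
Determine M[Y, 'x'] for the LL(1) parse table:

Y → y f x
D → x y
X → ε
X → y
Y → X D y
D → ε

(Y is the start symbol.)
Y → X D y

To find M[Y, 'x'], we find productions for Y where 'x' is in the predict set (PREDICT(N → α) = (FIRST(α) \ {ε}) ∪ (FOLLOW(N) if α ⇒* ε)).

Relevant sets:
  FIRST(X) = { 'y', ε }
  FIRST(D) = { 'x', ε }

Y → y f x: PREDICT = { 'y' }
Y → X D y: PREDICT = { 'x', 'y' }
  'x' is in predict set, so this production goes in M[Y, 'x']

M[Y, 'x'] = Y → X D y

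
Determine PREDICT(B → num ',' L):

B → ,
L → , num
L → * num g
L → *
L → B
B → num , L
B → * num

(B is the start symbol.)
{ 'num' }

PREDICT(B → num ',' L) = (FIRST(RHS) \ {ε}) ∪ (FOLLOW(B) if ε ∈ FIRST(RHS), i.e. RHS ⇒* ε)
FIRST(num ',' L) = { 'num' }
ε ∉ FIRST(num ',' L), so FOLLOW(B) is not added.
PREDICT(B → num ',' L) = { 'num' }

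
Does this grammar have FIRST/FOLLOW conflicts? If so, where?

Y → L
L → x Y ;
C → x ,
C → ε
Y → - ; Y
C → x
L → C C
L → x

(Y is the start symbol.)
Yes. C → x ',' with FOLLOW(C) on { 'x' }; C → x with FOLLOW(C) on { 'x' }

A FIRST/FOLLOW conflict occurs when a non-terminal N has a nullable alternative N → β (β ⇒* ε) and another alternative N → α with FIRST(α) ∩ FOLLOW(N) ≠ ∅: on such a lookahead the parser cannot decide between expanding α and letting N vanish via β.

Nullable non-terminals: C, L, Y.
FIRST sets used below: FIRST(C) = { 'x', ε }, FIRST(L) = { 'x', ε }

C: nullable alternative(s) C → ε; FOLLOW(C) = { $, ';', 'x' }
  C → x ,: FIRST \ {ε} = { 'x' } — overlaps FOLLOW(C) on { 'x' }: CONFLICT
  C → ε: FIRST \ {ε} = { } — this is the only nullable alternative, skip
  C → x: FIRST \ {ε} = { 'x' } — overlaps FOLLOW(C) on { 'x' }: CONFLICT

L: nullable alternative(s) L → C C; FOLLOW(L) = { $, ';' }
  L → x Y ;: FIRST \ {ε} = { 'x' } — disjoint from FOLLOW(L)
  L → C C: FIRST \ {ε} = { 'x' } — this is the only nullable alternative, skip
  L → x: FIRST \ {ε} = { 'x' } — disjoint from FOLLOW(L)

Y: nullable alternative(s) Y → L; FOLLOW(Y) = { $, ';' }
  Y → L: FIRST \ {ε} = { 'x' } — this is the only nullable alternative, skip
  Y → - ; Y: FIRST \ {ε} = { '-' } — disjoint from FOLLOW(Y)

So the grammar has 2 FIRST/FOLLOW conflicts (marked CONFLICT above).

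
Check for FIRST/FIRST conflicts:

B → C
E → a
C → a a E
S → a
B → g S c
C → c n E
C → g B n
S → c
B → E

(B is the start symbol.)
A FIRST/FIRST conflict occurs when two productions N → α and N → β for the same non-terminal have FIRST(α) ∩ FIRST(β) ≠ ∅ (with ε ∈ FIRST of a nullable right-hand side, so two nullable alternatives also conflict).

FIRST sets of the non-terminals at (or reachable through a nullable prefix from) the front of some alternative:
  FIRST(C) = { 'a', 'c', 'g' }
  FIRST(E) = { 'a' }

Productions for B:
  B → C: FIRST = { 'a', 'c', 'g' }
  B → g S c: FIRST = { 'g' }
  B → E: FIRST = { 'a' }
Productions for C:
  C → a a E: FIRST = { 'a' }
  C → c n E: FIRST = { 'c' }
  C → g B n: FIRST = { 'g' }
Productions for S:
  S → a: FIRST = { 'a' }
  S → c: FIRST = { 'c' }
E has only one production, so no FIRST/FIRST conflict is possible there.

Conflict for B: B → C and B → g S c
  Overlap: { 'g' }
Conflict for B: B → C and B → E
  Overlap: { 'a' }

Answer: Yes. B → C / B → g S c on { 'g' }; B → C / B → E on { 'a' }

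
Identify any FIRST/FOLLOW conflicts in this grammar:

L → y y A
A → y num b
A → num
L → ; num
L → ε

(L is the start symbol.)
No FIRST/FOLLOW conflicts.

Nullable non-terminals: L.

L: nullable alternative(s) L → ε; FOLLOW(L) = { $ }
  L → y y A: FIRST \ {ε} = { 'y' } — disjoint from FOLLOW(L)
  L → ; num: FIRST \ {ε} = { ';' } — disjoint from FOLLOW(L)
  L → ε: FIRST \ {ε} = { } — this is the only nullable alternative, skip

A has no nullable alternative, so no FIRST/FOLLOW check is needed there.

No FIRST/FOLLOW conflicts found.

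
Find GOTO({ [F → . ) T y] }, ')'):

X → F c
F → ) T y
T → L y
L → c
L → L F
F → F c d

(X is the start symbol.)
GOTO(I, ')') = CLOSURE({ [A → αX.β] : [A → α.Xβ] ∈ I, X = ')' })

Items with dot before ')', with the dot advanced:
  [F → . ) T y] → [F → ) . T y]
Closure of the advanced items:
  [F → ) . T y] has the dot before T: add [T → . L y]
  [T → . L y] has the dot before L: add [L → . c], [L → . L F]

GOTO = { [F → ) . T y], [L → . L F], [L → . c], [T → . L y] }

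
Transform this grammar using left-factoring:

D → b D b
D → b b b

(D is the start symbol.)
Left-factoring transforms A → αβ₁ | αβ₂ into A → αA' and A' → β₁ | β₂
(α is the longest common prefix among the alternatives). Repeat until
no nonterminal has two alternatives with a common prefix.

Round 1: D has alternatives sharing prefix 'b'. Introduce D': D → b D'
  Add: D' → D b
  Add: D' → b b

No remaining common prefixes — done.

Resulting grammar:
D → b D'
D' → D b
D' → b b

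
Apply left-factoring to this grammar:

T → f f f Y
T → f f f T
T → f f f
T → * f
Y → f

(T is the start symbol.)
T → f f f T'
T' → Y
T' → T
T' → ε
T → * f
Y → f

Left-factoring transforms A → αβ₁ | αβ₂ into A → αA' and A' → β₁ | β₂
(α is the longest common prefix among the alternatives). Repeat until
no nonterminal has two alternatives with a common prefix.

Round 1: T has alternatives sharing prefix 'f f f'. Introduce T': T → f f f T'
  Add: T' → Y
  Add: T' → T
  Add: T' → ε

No remaining common prefixes — done.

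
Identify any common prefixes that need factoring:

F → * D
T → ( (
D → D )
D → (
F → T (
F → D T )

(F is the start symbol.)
No, left-factoring is not needed

Left-factoring is needed when two productions for the same non-terminal
share a common prefix on the right-hand side.

Productions for F:
  F → * D
  F → T (
  F → D T )
Productions for D:
  D → D )
  D → (

No common prefixes found.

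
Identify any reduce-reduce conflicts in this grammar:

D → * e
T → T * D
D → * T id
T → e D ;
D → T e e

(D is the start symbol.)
No reduce-reduce conflicts

A reduce-reduce conflict occurs when an LR(0) state has two complete items [A → α .] and [B → β .] — both call for a reduction, and with no lookahead the parser cannot choose between them.

Augment with D' → D and build the canonical LR(0) collection (I0 = CLOSURE({[D' → . D]}), then GOTO on every symbol after a dot until no new states appear). It has 14 states:
  I0: { [D → . * T id], [D → . * e], [D → . T e e], [D' → . D], [T → . T * D], [T → . e D ;] }  — shift
  I1: { [D → * . T id], [D → * . e], [T → . T * D], [T → . e D ;] }  — shift
  I2: { [D' → D .] }  — accept
  I3: { [D → T . e e], [T → T . * D] }  — shift
  I4: { [D → . * T id], [D → . * e], [D → . T e e], [T → . T * D], [T → . e D ;], [T → e . D ;] }  — shift
  I5: { [T → e D . ;] }  — shift
  I6: { [T → e D ; .] }  — reduce
  I7: { [D → . * T id], [D → . * e], [D → . T e e], [T → . T * D], [T → . e D ;], [T → T * . D] }  — shift
  I8: { [D → T e . e] }  — shift
  I9: { [D → T e e .] }  — reduce
  I10: { [T → T * D .] }  — reduce
  I11: { [D → * T . id], [T → T . * D] }  — shift
  I12: { [D → * e .], [D → . * T id], [D → . * e], [D → . T e e], [T → . T * D], [T → . e D ;], [T → e . D ;] }  — shift, reduce
  I13: { [D → * T id .] }  — reduce

No state contains more than one complete item.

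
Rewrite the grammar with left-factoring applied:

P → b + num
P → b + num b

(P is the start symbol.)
P → b + num P'
P' → ε
P' → b

Left-factoring transforms A → αβ₁ | αβ₂ into A → αA' and A' → β₁ | β₂
(α is the longest common prefix among the alternatives). Repeat until
no nonterminal has two alternatives with a common prefix.

Round 1: P has alternatives sharing prefix 'b + num'. Introduce P': P → b + num P'
  Add: P' → ε
  Add: P' → b

No remaining common prefixes — done.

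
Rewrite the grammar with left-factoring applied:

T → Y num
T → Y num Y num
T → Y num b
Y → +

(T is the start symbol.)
T → Y num T'
T' → ε
T' → Y num
T' → b
Y → +

Left-factoring transforms A → αβ₁ | αβ₂ into A → αA' and A' → β₁ | β₂
(α is the longest common prefix among the alternatives). Repeat until
no nonterminal has two alternatives with a common prefix.

Round 1: T has alternatives sharing prefix 'Y num'. Introduce T': T → Y num T'
  Add: T' → ε
  Add: T' → Y num
  Add: T' → b

No remaining common prefixes — done.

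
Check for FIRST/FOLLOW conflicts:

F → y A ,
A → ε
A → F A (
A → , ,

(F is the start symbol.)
Yes. A → ',' ',' with FOLLOW(A) on { ',' }

A FIRST/FOLLOW conflict occurs when a non-terminal N has a nullable alternative N → β (β ⇒* ε) and another alternative N → α with FIRST(α) ∩ FOLLOW(N) ≠ ∅: on such a lookahead the parser cannot decide between expanding α and letting N vanish via β.

Nullable non-terminals: A.
FIRST sets used below: FIRST(F) = { 'y' }

A: nullable alternative(s) A → ε; FOLLOW(A) = { '(', ',' }
  A → ε: FIRST \ {ε} = { } — this is the only nullable alternative, skip
  A → F A (: FIRST \ {ε} = { 'y' } — disjoint from FOLLOW(A)
  A → , ,: FIRST \ {ε} = { ',' } — overlaps FOLLOW(A) on { ',' }: CONFLICT

F has no nullable alternative, so no FIRST/FOLLOW check is needed there.

So the grammar has 1 FIRST/FOLLOW conflict (marked CONFLICT above).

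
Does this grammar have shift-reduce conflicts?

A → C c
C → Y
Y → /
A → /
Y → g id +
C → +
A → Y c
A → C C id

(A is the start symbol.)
Yes — I5: [C → Y .] vs [A → Y . c]

Augment with A' → A and build the canonical LR(0) collection (I0 = CLOSURE({[A' → . A]}), then GOTO on every symbol after a dot until no new states appear). It has 15 states:
  I0: { [A → . /], [A → . C C id], [A → . C c], [A → . Y c], [A' → . A], [C → . +], [C → . Y], [Y → . /], [Y → . g id +] }  — shift
  I1: { [C → + .] }  — reduce
  I2: { [A → / .], [Y → / .] }  — 2 reduces
  I3: { [A' → A .] }  — accept
  I4: { [A → C . C id], [A → C . c], [C → . +], [C → . Y], [Y → . /], [Y → . g id +] }  — shift
  I5: { [A → Y . c], [C → Y .] }  — shift, reduce
  I6: { [Y → g . id +] }  — shift
  I7: { [Y → g id . +] }  — shift
  I8: { [Y → g id + .] }  — reduce
  I9: { [A → Y c .] }  — reduce
  I10: { [Y → / .] }  — reduce
  I11: { [A → C C . id] }  — shift
  I12: { [C → Y .] }  — reduce
  I13: { [A → C c .] }  — reduce
  I14: { [A → C C id .] }  — reduce

I5 contains reduce item [C → Y .] and shift item [A → Y . c] — shift-reduce conflict.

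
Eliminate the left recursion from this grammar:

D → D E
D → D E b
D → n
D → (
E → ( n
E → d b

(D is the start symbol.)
D → n D'
D → ( D'
D' → E D'
D' → E b D'
D' → ε
E → ( n
E → d b

D is directly left-recursive. The standard transformation for
  A → A α₁ | ... | A α_m | β₁ | ... | β_n
is
  A  → β₁ A' | ... | β_n A'
  A' → α₁ A' | ... | α_m A' | ε

D → n becomes D → n D'
D → ( becomes D → ( D'
D → D E becomes D' → E D'
D → D E b becomes D' → E b D'
Add D' → ε

Productions for other non-terminals are unchanged:
  E → ( n
  E → d b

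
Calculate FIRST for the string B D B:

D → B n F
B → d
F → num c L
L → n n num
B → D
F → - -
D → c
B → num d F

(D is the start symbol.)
FIRST sets of the non-terminals involved (from the grammar, by fixed-point iteration):
  FIRST(B) = { 'c', 'd', 'num' }

To compute FIRST(B D B), process the symbols left to right:
Symbol B is a non-terminal. Add FIRST(B) \ {ε} = { 'c', 'd', 'num' }
B is not nullable (ε ∉ FIRST(B)), so stop here.
FIRST(B D B) = { 'c', 'd', 'num' }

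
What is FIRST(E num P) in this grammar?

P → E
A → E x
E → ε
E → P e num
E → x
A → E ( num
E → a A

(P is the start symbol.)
{ 'a', 'e', 'num', 'x' }

FIRST sets of the non-terminals involved (from the grammar, by fixed-point iteration):
  FIRST(E) = { 'a', 'e', 'x', ε }

To compute FIRST(E num P), process the symbols left to right:
Symbol E is a non-terminal. Add FIRST(E) \ {ε} = { 'a', 'e', 'x' }
E is nullable (ε ∈ FIRST(E)), continue to the next symbol.
Symbol num is a terminal. Add 'num' and stop.
FIRST(E num P) = { 'a', 'e', 'num', 'x' }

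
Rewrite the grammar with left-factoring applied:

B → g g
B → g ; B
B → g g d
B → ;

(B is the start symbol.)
Left-factoring transforms A → αβ₁ | αβ₂ into A → αA' and A' → β₁ | β₂
(α is the longest common prefix among the alternatives). Repeat until
no nonterminal has two alternatives with a common prefix.

Round 1: B has alternatives sharing prefix 'g'. Introduce B': B → g B'
  Add: B' → g
  Add: B' → ; B
  Add: B' → g d

Round 2: B' has alternatives sharing prefix 'g'. Introduce B'': B' → g B''
  Add: B'' → ε
  Add: B'' → d

No remaining common prefixes — done.

Resulting grammar:
B → g B'
B' → g B''
B'' → ε
B'' → d
B' → ; B
B → ;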